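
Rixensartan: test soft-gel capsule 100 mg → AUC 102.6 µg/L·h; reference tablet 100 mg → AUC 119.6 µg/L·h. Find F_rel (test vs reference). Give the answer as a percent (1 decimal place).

F_rel = 85.8%

F_rel = (AUC_test/D_test) / (AUC_ref/D_ref)
      = (102.6/100) / (119.6/100)
      = 1.026 / 1.196 = 0.8579 = 85.79%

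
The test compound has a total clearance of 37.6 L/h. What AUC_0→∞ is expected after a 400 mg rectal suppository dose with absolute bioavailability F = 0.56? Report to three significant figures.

AUC_0→∞ = F × Dose / CL
        = 0.56 × 400 / 37.6 = 5.95745 mg/L·h

AUC = 5.96 mg/L·h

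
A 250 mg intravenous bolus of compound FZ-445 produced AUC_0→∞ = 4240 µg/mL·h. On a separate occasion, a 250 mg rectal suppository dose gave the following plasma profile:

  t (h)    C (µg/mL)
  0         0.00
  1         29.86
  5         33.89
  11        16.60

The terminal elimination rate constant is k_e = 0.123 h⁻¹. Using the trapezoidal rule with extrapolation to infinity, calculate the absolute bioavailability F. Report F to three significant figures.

F = 0.101

Trapezoidal AUC_0→11 (rectal suppository):
  [0→1]: (0.00+29.86)/2 × 1 = 14.93
  [1→5]: (29.86+33.89)/2 × 4 = 127.5
  [5→11]: (33.89+16.60)/2 × 6 = 151.47
  Sum = 293.9 µg/mL·h
Tail: C_last/k_e = 16.60/0.123 = 134.959
AUC_0→∞ (rectal suppository) = 293.9 + 134.959 = 428.859 µg/mL·h
F = (AUC_ev/D_ev)/(AUC_iv/D_iv) = (428.859/250)/(4240/250) = 1.715436/16.96 = 0.1011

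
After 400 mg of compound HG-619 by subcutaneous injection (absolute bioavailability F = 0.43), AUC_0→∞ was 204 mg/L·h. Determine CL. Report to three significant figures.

CL = F × Dose / AUC_0→∞
   = 0.43 × 400 / 204 = 0.843137 L/h

CL = 0.843 L/h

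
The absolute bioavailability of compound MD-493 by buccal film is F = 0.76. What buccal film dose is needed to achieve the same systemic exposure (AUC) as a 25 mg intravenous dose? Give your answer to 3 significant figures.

D_buccal = 32.9 mg

For equal systemic exposure: F × D_ev = D_iv
D_ev = D_iv / F = 25 / 0.76 = 32.8947 mg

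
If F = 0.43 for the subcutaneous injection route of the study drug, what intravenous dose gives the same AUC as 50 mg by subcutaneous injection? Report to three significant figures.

D_iv = 21.5 mg

Systemic exposure from an extravascular dose = F × D_ev, so the equivalent IV dose is F × D_ev.
D_iv = F × D_ev = 0.43 × 50 = 21.5 mg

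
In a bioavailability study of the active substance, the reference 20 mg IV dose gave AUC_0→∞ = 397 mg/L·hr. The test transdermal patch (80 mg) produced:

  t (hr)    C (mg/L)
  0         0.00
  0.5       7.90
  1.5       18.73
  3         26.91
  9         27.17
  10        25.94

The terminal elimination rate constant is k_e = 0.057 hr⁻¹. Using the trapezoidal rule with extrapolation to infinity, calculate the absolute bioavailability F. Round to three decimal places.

F = 0.437

Trapezoidal AUC_0→10 (transdermal patch):
  [0→0.5]: (0.00+7.90)/2 × 0.5 = 1.975
  [0.5→1.5]: (7.90+18.73)/2 × 1 = 13.315
  [1.5→3]: (18.73+26.91)/2 × 1.5 = 34.23
  [3→9]: (26.91+27.17)/2 × 6 = 162.24
  [9→10]: (27.17+25.94)/2 × 1 = 26.555
  Sum = 238.315 mg/L·hr
Tail: C_last/k_e = 25.94/0.057 = 455.088
AUC_0→∞ (transdermal patch) = 238.315 + 455.088 = 693.403 mg/L·hr
F = (AUC_ev/D_ev)/(AUC_iv/D_iv) = (693.403/80)/(397/20) = 8.6675375/19.85 = 0.4367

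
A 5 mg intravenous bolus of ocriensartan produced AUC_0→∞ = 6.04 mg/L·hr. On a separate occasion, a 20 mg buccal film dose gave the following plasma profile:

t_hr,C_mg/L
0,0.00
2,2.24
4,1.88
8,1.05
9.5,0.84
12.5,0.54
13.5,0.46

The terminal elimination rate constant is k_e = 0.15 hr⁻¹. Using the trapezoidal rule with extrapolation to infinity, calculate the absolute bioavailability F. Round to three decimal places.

Trapezoidal AUC_0→13.5 (buccal film):
  [0→2]: (0.00+2.24)/2 × 2 = 2.24
  [2→4]: (2.24+1.88)/2 × 2 = 4.12
  [4→8]: (1.88+1.05)/2 × 4 = 5.86
  [8→9.5]: (1.05+0.84)/2 × 1.5 = 1.4175
  [9.5→12.5]: (0.84+0.54)/2 × 3 = 2.07
  [12.5→13.5]: (0.54+0.46)/2 × 1 = 0.5
  Sum = 16.2075 mg/L·hr
Tail: C_last/k_e = 0.46/0.15 = 3.067
AUC_0→∞ (buccal film) = 16.2075 + 3.067 = 19.2745 mg/L·hr
F = (AUC_ev/D_ev)/(AUC_iv/D_iv) = (19.2745/20)/(6.04/5) = 0.963725/1.208 = 0.7978

F = 0.798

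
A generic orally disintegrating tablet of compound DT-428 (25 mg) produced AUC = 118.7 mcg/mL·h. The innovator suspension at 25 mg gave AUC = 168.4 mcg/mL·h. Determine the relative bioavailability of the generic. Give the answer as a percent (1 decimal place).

F_rel = (AUC_test/D_test) / (AUC_ref/D_ref)
      = (118.7/25) / (168.4/25)
      = 4.748 / 6.736 = 0.7049 = 70.49%

F_rel = 70.5%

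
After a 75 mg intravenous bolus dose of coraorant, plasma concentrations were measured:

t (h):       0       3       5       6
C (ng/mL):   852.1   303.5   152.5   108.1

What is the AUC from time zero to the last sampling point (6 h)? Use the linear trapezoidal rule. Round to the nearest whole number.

AUC = 2320 ng/mL·h

Trapezoidal AUC_0→6:
  [0→3]: (852.1+303.5)/2 × 3 = 1733.4
  [3→5]: (303.5+152.5)/2 × 2 = 456.0
  [5→6]: (152.5+108.1)/2 × 1 = 130.3
  Sum = 2319.7 ng/mL·h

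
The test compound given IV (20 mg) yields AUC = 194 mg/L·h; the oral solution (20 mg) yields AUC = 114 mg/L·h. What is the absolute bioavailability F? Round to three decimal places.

F = (AUC_ev / D_ev) / (AUC_iv / D_iv)
  = (114/20) / (194/20)
  = 5.7 / 9.7 = 0.5876

F = 0.588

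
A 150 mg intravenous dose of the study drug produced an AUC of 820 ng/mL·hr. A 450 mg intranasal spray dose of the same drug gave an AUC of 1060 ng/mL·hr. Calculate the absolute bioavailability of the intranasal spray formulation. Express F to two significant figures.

F = 0.43

F = (AUC_ev / D_ev) / (AUC_iv / D_iv)
  = (1060/450) / (820/150)
  = 2.35556 / 5.46667 = 0.4309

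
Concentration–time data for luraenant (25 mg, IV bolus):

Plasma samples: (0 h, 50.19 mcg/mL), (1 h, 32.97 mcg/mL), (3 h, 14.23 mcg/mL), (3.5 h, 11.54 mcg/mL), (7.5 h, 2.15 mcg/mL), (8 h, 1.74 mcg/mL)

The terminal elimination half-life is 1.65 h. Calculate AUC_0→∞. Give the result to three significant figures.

AUC = 128 mcg/mL·h

Trapezoidal AUC_0→8:
  [0→1]: (50.19+32.97)/2 × 1 = 41.58
  [1→3]: (32.97+14.23)/2 × 2 = 47.2
  [3→3.5]: (14.23+11.54)/2 × 0.5 = 6.4425
  [3.5→7.5]: (11.54+2.15)/2 × 4 = 27.38
  [7.5→8]: (2.15+1.74)/2 × 0.5 = 0.9725
  Sum = 123.575 mcg/mL·h
k_e = ln2 / t½ = 0.693147 / 1.65 = 0.4201 h^-1
Extrapolated tail: C_last / k_e = 1.74 / 0.4201 = 4.142
AUC_0→∞ = 123.575 + 4.142 = 127.717 mcg/mL·h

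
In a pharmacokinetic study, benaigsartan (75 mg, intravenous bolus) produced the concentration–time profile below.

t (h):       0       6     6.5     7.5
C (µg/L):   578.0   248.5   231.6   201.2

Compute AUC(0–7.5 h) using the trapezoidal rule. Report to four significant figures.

Trapezoidal AUC_0→7.5:
  [0→6]: (578.0+248.5)/2 × 6 = 2479.5
  [6→6.5]: (248.5+231.6)/2 × 0.5 = 120.025
  [6.5→7.5]: (231.6+201.2)/2 × 1 = 216.4
  Sum = 2815.925 µg/L·h

AUC = 2816 µg/L·h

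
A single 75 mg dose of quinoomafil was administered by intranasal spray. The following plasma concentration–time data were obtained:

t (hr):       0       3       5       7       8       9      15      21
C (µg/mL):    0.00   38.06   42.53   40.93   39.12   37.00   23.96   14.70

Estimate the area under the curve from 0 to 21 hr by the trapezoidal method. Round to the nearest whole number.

AUC = 598 µg/mL·hr

Trapezoidal AUC_0→21:
  [0→3]: (0.00+38.06)/2 × 3 = 57.09
  [3→5]: (38.06+42.53)/2 × 2 = 80.59
  [5→7]: (42.53+40.93)/2 × 2 = 83.46
  [7→8]: (40.93+39.12)/2 × 1 = 40.025
  [8→9]: (39.12+37.00)/2 × 1 = 38.06
  [9→15]: (37.00+23.96)/2 × 6 = 182.88
  [15→21]: (23.96+14.70)/2 × 6 = 115.98
  Sum = 598.085 µg/mL·hr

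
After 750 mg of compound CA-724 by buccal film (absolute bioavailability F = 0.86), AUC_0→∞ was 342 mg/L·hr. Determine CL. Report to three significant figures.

CL = F × Dose / AUC_0→∞
   = 0.86 × 750 / 342 = 1.88596 L/hr

CL = 1.89 L/hr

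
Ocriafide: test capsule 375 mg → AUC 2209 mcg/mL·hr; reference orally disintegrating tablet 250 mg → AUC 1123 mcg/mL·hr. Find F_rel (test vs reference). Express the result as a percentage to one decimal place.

F_rel = (AUC_test/D_test) / (AUC_ref/D_ref)
      = (2209/375) / (1123/250)
      = 5.89067 / 4.492 = 1.3114 = 131.14%

F_rel = 131.1%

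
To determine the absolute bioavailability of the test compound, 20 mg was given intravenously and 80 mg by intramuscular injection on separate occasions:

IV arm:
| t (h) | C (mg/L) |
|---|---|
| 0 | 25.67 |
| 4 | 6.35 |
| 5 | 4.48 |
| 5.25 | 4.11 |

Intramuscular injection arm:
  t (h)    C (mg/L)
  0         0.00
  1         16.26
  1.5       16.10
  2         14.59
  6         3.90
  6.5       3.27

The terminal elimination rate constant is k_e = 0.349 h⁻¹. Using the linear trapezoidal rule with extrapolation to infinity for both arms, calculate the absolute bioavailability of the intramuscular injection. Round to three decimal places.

Trapezoidal AUC_0→5.25 (IV):
  [0→4]: (25.67+6.35)/2 × 4 = 64.04
  [4→5]: (6.35+4.48)/2 × 1 = 5.415
  [5→5.25]: (4.48+4.11)/2 × 0.25 = 1.07375
  Sum = 70.52875 mg/L·h
IV tail: 4.11/0.349 = 11.777; AUC_iv,0→∞ = 70.52875 + 11.777 = 82.30575 mg/L·h
Trapezoidal AUC_0→6.5 (intramuscular injection):
  [0→1]: (0.00+16.26)/2 × 1 = 8.13
  [1→1.5]: (16.26+16.10)/2 × 0.5 = 8.09
  [1.5→2]: (16.10+14.59)/2 × 0.5 = 7.6725
  [2→6]: (14.59+3.90)/2 × 4 = 36.98
  [6→6.5]: (3.90+3.27)/2 × 0.5 = 1.7925
  Sum = 62.665 mg/L·h
intramuscular injection tail: 3.27/0.349 = 9.370; AUC_ev,0→∞ = 62.665 + 9.370 = 72.035 mg/L·h
F = (AUC_ev/D_ev)/(AUC_iv/D_iv) = (72.035/80)/(82.30575/20) = 0.9004375/4.1152875 = 0.2188

F = 0.219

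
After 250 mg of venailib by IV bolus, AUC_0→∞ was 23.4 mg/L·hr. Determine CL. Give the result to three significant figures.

CL = 10.7 L/hr

CL = Dose_iv / AUC_0→∞
   = 250 / 23.4 = 10.6838 L/hr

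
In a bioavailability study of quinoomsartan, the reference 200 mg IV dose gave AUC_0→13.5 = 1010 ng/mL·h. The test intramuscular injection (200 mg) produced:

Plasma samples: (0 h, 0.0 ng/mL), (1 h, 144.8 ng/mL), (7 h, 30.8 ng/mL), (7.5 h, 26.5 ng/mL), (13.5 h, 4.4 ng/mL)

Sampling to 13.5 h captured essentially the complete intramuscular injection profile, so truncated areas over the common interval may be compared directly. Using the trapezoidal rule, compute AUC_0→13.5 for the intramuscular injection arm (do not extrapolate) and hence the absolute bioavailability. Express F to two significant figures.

Trapezoidal AUC_0→13.5 (intramuscular injection):
  [0→1]: (0.0+144.8)/2 × 1 = 72.4
  [1→7]: (144.8+30.8)/2 × 6 = 526.8
  [7→7.5]: (30.8+26.5)/2 × 0.5 = 14.325
  [7.5→13.5]: (26.5+4.4)/2 × 6 = 92.7
  Sum = 706.225 ng/mL·h
F = (AUC_ev/D_ev)/(AUC_iv/D_iv) = (706.225/200)/(1010/200) = 3.531125/5.05 = 0.6992

F = 0.70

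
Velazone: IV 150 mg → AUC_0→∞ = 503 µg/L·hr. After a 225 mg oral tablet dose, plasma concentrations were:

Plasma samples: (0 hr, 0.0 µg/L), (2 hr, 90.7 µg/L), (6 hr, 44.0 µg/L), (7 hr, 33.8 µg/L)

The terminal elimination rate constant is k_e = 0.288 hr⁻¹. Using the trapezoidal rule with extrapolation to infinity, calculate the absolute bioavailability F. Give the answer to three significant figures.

Trapezoidal AUC_0→7 (oral tablet):
  [0→2]: (0.0+90.7)/2 × 2 = 90.7
  [2→6]: (90.7+44.0)/2 × 4 = 269.4
  [6→7]: (44.0+33.8)/2 × 1 = 38.9
  Sum = 399.0 µg/L·hr
Tail: C_last/k_e = 33.8/0.288 = 117.361
AUC_0→∞ (oral tablet) = 399.0 + 117.361 = 516.361 µg/L·hr
F = (AUC_ev/D_ev)/(AUC_iv/D_iv) = (516.361/225)/(503/150) = 2.29494/3.35333 = 0.6844

F = 0.684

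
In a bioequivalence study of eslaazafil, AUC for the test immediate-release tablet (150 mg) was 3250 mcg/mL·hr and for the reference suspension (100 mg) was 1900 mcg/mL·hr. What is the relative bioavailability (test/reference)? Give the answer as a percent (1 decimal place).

F_rel = 114.0%

F_rel = (AUC_test/D_test) / (AUC_ref/D_ref)
      = (3250/150) / (1900/100)
      = 21.6667 / 19 = 1.1404 = 114.04%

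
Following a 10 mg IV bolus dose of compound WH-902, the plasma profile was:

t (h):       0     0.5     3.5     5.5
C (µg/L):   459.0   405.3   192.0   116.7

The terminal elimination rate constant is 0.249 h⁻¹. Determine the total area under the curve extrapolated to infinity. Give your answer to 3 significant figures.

Trapezoidal AUC_0→5.5:
  [0→0.5]: (459.0+405.3)/2 × 0.5 = 216.075
  [0.5→3.5]: (405.3+192.0)/2 × 3 = 895.95
  [3.5→5.5]: (192.0+116.7)/2 × 2 = 308.7
  Sum = 1420.725 µg/L·h
Extrapolated tail: C_last / k_e = 116.7 / 0.249 = 468.675
AUC_0→∞ = 1420.725 + 468.675 = 1889.4 µg/L·h

AUC = 1890 µg/L·h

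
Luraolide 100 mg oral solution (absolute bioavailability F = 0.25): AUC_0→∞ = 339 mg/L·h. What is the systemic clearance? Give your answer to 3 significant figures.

CL = 0.0737 L/h

CL = F × Dose / AUC_0→∞
   = 0.25 × 100 / 339 = 0.0737463 L/h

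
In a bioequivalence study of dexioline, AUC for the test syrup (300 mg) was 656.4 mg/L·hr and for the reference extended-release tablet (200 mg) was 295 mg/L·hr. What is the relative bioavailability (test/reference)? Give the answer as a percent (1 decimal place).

F_rel = (AUC_test/D_test) / (AUC_ref/D_ref)
      = (656.4/300) / (295/200)
      = 2.188 / 1.475 = 1.4834 = 148.34%

F_rel = 148.3%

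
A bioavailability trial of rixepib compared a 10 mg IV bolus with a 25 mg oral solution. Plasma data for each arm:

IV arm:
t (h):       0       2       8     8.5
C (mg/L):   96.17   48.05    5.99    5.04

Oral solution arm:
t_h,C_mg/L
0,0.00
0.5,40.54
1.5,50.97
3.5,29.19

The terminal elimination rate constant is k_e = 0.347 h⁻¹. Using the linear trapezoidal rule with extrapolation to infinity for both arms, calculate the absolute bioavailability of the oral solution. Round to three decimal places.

Trapezoidal AUC_0→8.5 (IV):
  [0→2]: (96.17+48.05)/2 × 2 = 144.22
  [2→8]: (48.05+5.99)/2 × 6 = 162.12
  [8→8.5]: (5.99+5.04)/2 × 0.5 = 2.7575
  Sum = 309.0975 mg/L·h
IV tail: 5.04/0.347 = 14.524; AUC_iv,0→∞ = 309.0975 + 14.524 = 323.6215 mg/L·h
Trapezoidal AUC_0→3.5 (oral solution):
  [0→0.5]: (0.00+40.54)/2 × 0.5 = 10.135
  [0.5→1.5]: (40.54+50.97)/2 × 1 = 45.755
  [1.5→3.5]: (50.97+29.19)/2 × 2 = 80.16
  Sum = 136.05 mg/L·h
oral solution tail: 29.19/0.347 = 84.121; AUC_ev,0→∞ = 136.05 + 84.121 = 220.171 mg/L·h
F = (AUC_ev/D_ev)/(AUC_iv/D_iv) = (220.171/25)/(323.6215/10) = 8.80684/32.36215 = 0.2721

F = 0.272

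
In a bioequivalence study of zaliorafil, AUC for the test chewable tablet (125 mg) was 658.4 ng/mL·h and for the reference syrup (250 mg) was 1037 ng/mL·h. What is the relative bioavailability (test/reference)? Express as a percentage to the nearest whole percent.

F_rel = (AUC_test/D_test) / (AUC_ref/D_ref)
      = (658.4/125) / (1037/250)
      = 5.2672 / 4.148 = 1.2698 = 126.98%

F_rel = 127%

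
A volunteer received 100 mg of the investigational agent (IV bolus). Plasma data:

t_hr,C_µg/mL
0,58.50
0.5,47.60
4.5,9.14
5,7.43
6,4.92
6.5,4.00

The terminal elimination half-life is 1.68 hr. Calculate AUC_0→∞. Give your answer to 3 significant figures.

AUC = 162 µg/mL·hr

Trapezoidal AUC_0→6.5:
  [0→0.5]: (58.50+47.60)/2 × 0.5 = 26.525
  [0.5→4.5]: (47.60+9.14)/2 × 4 = 113.48
  [4.5→5]: (9.14+7.43)/2 × 0.5 = 4.1425
  [5→6]: (7.43+4.92)/2 × 1 = 6.175
  [6→6.5]: (4.92+4.00)/2 × 0.5 = 2.23
  Sum = 152.5525 µg/mL·hr
k_e = ln2 / t½ = 0.693147 / 1.68 = 0.4126 hr^-1
Extrapolated tail: C_last / k_e = 4.00 / 0.4126 = 9.695
AUC_0→∞ = 152.5525 + 9.695 = 162.2475 µg/mL·hr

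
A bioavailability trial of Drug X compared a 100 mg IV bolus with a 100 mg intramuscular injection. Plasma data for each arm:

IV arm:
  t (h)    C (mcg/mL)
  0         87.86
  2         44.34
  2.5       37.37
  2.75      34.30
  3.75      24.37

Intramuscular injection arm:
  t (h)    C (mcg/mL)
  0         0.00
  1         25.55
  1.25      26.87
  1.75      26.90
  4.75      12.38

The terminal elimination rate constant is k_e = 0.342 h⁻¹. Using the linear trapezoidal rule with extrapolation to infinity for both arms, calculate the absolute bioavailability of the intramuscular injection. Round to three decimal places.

Trapezoidal AUC_0→3.75 (IV):
  [0→2]: (87.86+44.34)/2 × 2 = 132.2
  [2→2.5]: (44.34+37.37)/2 × 0.5 = 20.4275
  [2.5→2.75]: (37.37+34.30)/2 × 0.25 = 8.95875
  [2.75→3.75]: (34.30+24.37)/2 × 1 = 29.335
  Sum = 190.92125 mcg/mL·h
IV tail: 24.37/0.342 = 71.257; AUC_iv,0→∞ = 190.92125 + 71.257 = 262.17825 mcg/mL·h
Trapezoidal AUC_0→4.75 (intramuscular injection):
  [0→1]: (0.00+25.55)/2 × 1 = 12.775
  [1→1.25]: (25.55+26.87)/2 × 0.25 = 6.5525
  [1.25→1.75]: (26.87+26.90)/2 × 0.5 = 13.4425
  [1.75→4.75]: (26.90+12.38)/2 × 3 = 58.92
  Sum = 91.69 mcg/mL·h
intramuscular injection tail: 12.38/0.342 = 36.199; AUC_ev,0→∞ = 91.69 + 36.199 = 127.889 mcg/mL·h
F = (AUC_ev/D_ev)/(AUC_iv/D_iv) = (127.889/100)/(262.17825/100) = 1.27889/2.6217825 = 0.4878

F = 0.488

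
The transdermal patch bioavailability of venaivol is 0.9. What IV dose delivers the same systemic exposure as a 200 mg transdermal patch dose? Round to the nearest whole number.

D_iv = 180 mg

Systemic exposure from an extravascular dose = F × D_ev, so the equivalent IV dose is F × D_ev.
D_iv = F × D_ev = 0.9 × 200 = 180 mg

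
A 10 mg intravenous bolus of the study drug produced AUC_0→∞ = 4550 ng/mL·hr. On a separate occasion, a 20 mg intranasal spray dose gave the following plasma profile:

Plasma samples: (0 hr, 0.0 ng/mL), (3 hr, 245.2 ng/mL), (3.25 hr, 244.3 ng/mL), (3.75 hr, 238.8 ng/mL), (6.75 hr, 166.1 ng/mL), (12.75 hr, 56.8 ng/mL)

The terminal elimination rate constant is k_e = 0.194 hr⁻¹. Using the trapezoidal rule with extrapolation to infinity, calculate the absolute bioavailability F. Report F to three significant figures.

Trapezoidal AUC_0→12.75 (intranasal spray):
  [0→3]: (0.0+245.2)/2 × 3 = 367.8
  [3→3.25]: (245.2+244.3)/2 × 0.25 = 61.1875
  [3.25→3.75]: (244.3+238.8)/2 × 0.5 = 120.775
  [3.75→6.75]: (238.8+166.1)/2 × 3 = 607.35
  [6.75→12.75]: (166.1+56.8)/2 × 6 = 668.7
  Sum = 1825.8125 ng/mL·hr
Tail: C_last/k_e = 56.8/0.194 = 292.784
AUC_0→∞ (intranasal spray) = 1825.8125 + 292.784 = 2118.5965 ng/mL·hr
F = (AUC_ev/D_ev)/(AUC_iv/D_iv) = (2118.5965/20)/(4550/10) = 105.93/455 = 0.2328

F = 0.233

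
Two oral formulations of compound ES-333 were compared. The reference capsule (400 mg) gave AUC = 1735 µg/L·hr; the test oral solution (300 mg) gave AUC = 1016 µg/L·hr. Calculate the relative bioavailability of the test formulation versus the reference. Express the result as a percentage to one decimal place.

F_rel = 78.1%

F_rel = (AUC_test/D_test) / (AUC_ref/D_ref)
      = (1016/300) / (1735/400)
      = 3.38667 / 4.3375 = 0.7808 = 78.08%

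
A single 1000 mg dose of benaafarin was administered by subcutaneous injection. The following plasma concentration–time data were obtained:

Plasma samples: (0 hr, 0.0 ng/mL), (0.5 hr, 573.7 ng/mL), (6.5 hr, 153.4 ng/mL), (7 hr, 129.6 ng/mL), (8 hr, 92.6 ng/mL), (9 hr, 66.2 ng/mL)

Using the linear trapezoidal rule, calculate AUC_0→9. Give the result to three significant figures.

AUC = 2590 ng/mL·hr

Trapezoidal AUC_0→9:
  [0→0.5]: (0.0+573.7)/2 × 0.5 = 143.425
  [0.5→6.5]: (573.7+153.4)/2 × 6 = 2181.3
  [6.5→7]: (153.4+129.6)/2 × 0.5 = 70.75
  [7→8]: (129.6+92.6)/2 × 1 = 111.1
  [8→9]: (92.6+66.2)/2 × 1 = 79.4
  Sum = 2585.975 ng/mL·hr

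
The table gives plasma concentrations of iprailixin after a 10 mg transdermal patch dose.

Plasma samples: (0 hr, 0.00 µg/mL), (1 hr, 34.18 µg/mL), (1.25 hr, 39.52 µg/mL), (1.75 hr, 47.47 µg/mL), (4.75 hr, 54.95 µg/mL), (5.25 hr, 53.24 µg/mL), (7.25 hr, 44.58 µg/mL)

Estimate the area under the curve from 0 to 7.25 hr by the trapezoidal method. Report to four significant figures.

AUC = 326.5 µg/mL·hr

Trapezoidal AUC_0→7.25:
  [0→1]: (0.00+34.18)/2 × 1 = 17.09
  [1→1.25]: (34.18+39.52)/2 × 0.25 = 9.2125
  [1.25→1.75]: (39.52+47.47)/2 × 0.5 = 21.7475
  [1.75→4.75]: (47.47+54.95)/2 × 3 = 153.63
  [4.75→5.25]: (54.95+53.24)/2 × 0.5 = 27.0475
  [5.25→7.25]: (53.24+44.58)/2 × 2 = 97.82
  Sum = 326.5475 µg/mL·hr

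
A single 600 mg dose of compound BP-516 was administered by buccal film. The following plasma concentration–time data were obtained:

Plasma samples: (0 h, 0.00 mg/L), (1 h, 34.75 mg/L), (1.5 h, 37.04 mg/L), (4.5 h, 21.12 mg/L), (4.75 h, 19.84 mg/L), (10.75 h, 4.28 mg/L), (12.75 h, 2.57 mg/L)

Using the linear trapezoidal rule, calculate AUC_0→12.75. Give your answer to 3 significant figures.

Trapezoidal AUC_0→12.75:
  [0→1]: (0.00+34.75)/2 × 1 = 17.375
  [1→1.5]: (34.75+37.04)/2 × 0.5 = 17.9475
  [1.5→4.5]: (37.04+21.12)/2 × 3 = 87.24
  [4.5→4.75]: (21.12+19.84)/2 × 0.25 = 5.12
  [4.75→10.75]: (19.84+4.28)/2 × 6 = 72.36
  [10.75→12.75]: (4.28+2.57)/2 × 2 = 6.85
  Sum = 206.8925 mg/L·h

AUC = 207 mg/L·h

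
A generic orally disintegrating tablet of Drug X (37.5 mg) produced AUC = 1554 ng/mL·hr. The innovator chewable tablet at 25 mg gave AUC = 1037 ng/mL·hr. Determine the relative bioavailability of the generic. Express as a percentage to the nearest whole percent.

F_rel = 100%

F_rel = (AUC_test/D_test) / (AUC_ref/D_ref)
      = (1554/37.5) / (1037/25)
      = 41.44 / 41.48 = 0.9990 = 99.90%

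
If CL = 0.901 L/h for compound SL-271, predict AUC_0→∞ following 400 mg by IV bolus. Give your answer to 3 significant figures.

AUC = 444 mg/L·h

AUC_0→∞ = Dose_iv / CL
        = 400 / 0.901 = 443.951 mg/L·h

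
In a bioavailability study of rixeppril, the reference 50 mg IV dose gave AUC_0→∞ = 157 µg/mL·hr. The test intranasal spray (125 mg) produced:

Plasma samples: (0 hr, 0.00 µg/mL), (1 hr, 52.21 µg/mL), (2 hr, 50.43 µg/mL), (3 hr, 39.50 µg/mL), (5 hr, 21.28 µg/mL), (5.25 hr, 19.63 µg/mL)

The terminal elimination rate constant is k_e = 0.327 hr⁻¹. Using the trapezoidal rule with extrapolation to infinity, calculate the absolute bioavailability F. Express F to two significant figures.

Trapezoidal AUC_0→5.25 (intranasal spray):
  [0→1]: (0.00+52.21)/2 × 1 = 26.105
  [1→2]: (52.21+50.43)/2 × 1 = 51.32
  [2→3]: (50.43+39.50)/2 × 1 = 44.965
  [3→5]: (39.50+21.28)/2 × 2 = 60.78
  [5→5.25]: (21.28+19.63)/2 × 0.25 = 5.11375
  Sum = 188.28375 µg/mL·hr
Tail: C_last/k_e = 19.63/0.327 = 60.031
AUC_0→∞ (intranasal spray) = 188.28375 + 60.031 = 248.31475 µg/mL·hr
F = (AUC_ev/D_ev)/(AUC_iv/D_iv) = (248.31475/125)/(157/50) = 1.986518/3.14 = 0.6326

F = 0.63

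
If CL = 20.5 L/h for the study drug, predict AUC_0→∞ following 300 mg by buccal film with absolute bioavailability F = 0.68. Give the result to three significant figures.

AUC_0→∞ = F × Dose / CL
        = 0.68 × 300 / 20.5 = 9.95122 mg/L·h

AUC = 9.95 mg/L·h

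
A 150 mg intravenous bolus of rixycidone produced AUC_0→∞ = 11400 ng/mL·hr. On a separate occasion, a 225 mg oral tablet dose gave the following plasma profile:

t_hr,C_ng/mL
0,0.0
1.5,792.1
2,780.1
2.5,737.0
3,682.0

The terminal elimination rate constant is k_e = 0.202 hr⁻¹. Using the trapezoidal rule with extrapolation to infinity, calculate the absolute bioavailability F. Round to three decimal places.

Trapezoidal AUC_0→3 (oral tablet):
  [0→1.5]: (0.0+792.1)/2 × 1.5 = 594.075
  [1.5→2]: (792.1+780.1)/2 × 0.5 = 393.05
  [2→2.5]: (780.1+737.0)/2 × 0.5 = 379.275
  [2.5→3]: (737.0+682.0)/2 × 0.5 = 354.75
  Sum = 1721.15 ng/mL·hr
Tail: C_last/k_e = 682.0/0.202 = 3376.238
AUC_0→∞ (oral tablet) = 1721.15 + 3376.238 = 5097.388 ng/mL·hr
F = (AUC_ev/D_ev)/(AUC_iv/D_iv) = (5097.388/225)/(11400/150) = 22.6551/76 = 0.2981

F = 0.298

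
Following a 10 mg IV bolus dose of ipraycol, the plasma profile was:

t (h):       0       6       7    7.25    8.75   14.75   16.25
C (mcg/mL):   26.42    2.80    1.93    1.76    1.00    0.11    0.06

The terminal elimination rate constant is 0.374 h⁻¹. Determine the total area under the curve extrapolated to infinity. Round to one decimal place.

Trapezoidal AUC_0→16.25:
  [0→6]: (26.42+2.80)/2 × 6 = 87.66
  [6→7]: (2.80+1.93)/2 × 1 = 2.365
  [7→7.25]: (1.93+1.76)/2 × 0.25 = 0.46125
  [7.25→8.75]: (1.76+1.00)/2 × 1.5 = 2.07
  [8.75→14.75]: (1.00+0.11)/2 × 6 = 3.33
  [14.75→16.25]: (0.11+0.06)/2 × 1.5 = 0.1275
  Sum = 96.01375 mcg/mL·h
Extrapolated tail: C_last / k_e = 0.06 / 0.374 = 0.160
AUC_0→∞ = 96.01375 + 0.160 = 96.17375 mcg/mL·h

AUC = 96.2 mcg/mL·h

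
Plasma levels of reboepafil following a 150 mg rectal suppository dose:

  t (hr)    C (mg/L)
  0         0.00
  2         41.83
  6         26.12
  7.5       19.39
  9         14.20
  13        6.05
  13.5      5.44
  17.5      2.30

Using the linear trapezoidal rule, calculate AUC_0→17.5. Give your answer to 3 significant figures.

AUC = 296 mg/L·hr

Trapezoidal AUC_0→17.5:
  [0→2]: (0.00+41.83)/2 × 2 = 41.83
  [2→6]: (41.83+26.12)/2 × 4 = 135.9
  [6→7.5]: (26.12+19.39)/2 × 1.5 = 34.1325
  [7.5→9]: (19.39+14.20)/2 × 1.5 = 25.1925
  [9→13]: (14.20+6.05)/2 × 4 = 40.5
  [13→13.5]: (6.05+5.44)/2 × 0.5 = 2.8725
  [13.5→17.5]: (5.44+2.30)/2 × 4 = 15.48
  Sum = 295.9075 mg/L·hr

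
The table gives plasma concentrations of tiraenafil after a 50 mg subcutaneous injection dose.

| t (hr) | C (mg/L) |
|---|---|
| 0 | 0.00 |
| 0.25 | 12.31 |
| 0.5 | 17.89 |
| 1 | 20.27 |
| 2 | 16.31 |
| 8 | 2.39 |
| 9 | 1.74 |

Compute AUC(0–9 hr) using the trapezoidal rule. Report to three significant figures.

Trapezoidal AUC_0→9:
  [0→0.25]: (0.00+12.31)/2 × 0.25 = 1.53875
  [0.25→0.5]: (12.31+17.89)/2 × 0.25 = 3.775
  [0.5→1]: (17.89+20.27)/2 × 0.5 = 9.54
  [1→2]: (20.27+16.31)/2 × 1 = 18.29
  [2→8]: (16.31+2.39)/2 × 6 = 56.1
  [8→9]: (2.39+1.74)/2 × 1 = 2.065
  Sum = 91.30875 mg/L·hr

AUC = 91.3 mg/L·hr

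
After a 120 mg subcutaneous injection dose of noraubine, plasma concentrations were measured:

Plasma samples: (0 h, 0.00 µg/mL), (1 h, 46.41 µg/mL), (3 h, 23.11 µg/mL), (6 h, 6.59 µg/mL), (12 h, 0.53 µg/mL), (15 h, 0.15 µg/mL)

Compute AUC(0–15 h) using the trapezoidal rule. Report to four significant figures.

AUC = 159.7 µg/mL·h

Trapezoidal AUC_0→15:
  [0→1]: (0.00+46.41)/2 × 1 = 23.205
  [1→3]: (46.41+23.11)/2 × 2 = 69.52
  [3→6]: (23.11+6.59)/2 × 3 = 44.55
  [6→12]: (6.59+0.53)/2 × 6 = 21.36
  [12→15]: (0.53+0.15)/2 × 3 = 1.02
  Sum = 159.655 µg/mL·h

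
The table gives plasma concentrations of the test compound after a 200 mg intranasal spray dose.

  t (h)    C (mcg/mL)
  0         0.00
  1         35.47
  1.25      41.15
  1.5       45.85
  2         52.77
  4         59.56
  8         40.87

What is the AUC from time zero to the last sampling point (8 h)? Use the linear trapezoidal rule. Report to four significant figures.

AUC = 376.0 mcg/mL·h

Trapezoidal AUC_0→8:
  [0→1]: (0.00+35.47)/2 × 1 = 17.735
  [1→1.25]: (35.47+41.15)/2 × 0.25 = 9.5775
  [1.25→1.5]: (41.15+45.85)/2 × 0.25 = 10.875
  [1.5→2]: (45.85+52.77)/2 × 0.5 = 24.655
  [2→4]: (52.77+59.56)/2 × 2 = 112.33
  [4→8]: (59.56+40.87)/2 × 4 = 200.86
  Sum = 376.0325 mcg/mL·h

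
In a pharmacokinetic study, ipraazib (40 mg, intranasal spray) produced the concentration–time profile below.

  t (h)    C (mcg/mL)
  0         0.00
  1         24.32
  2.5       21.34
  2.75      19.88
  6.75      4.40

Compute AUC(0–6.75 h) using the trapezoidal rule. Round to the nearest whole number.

Trapezoidal AUC_0→6.75:
  [0→1]: (0.00+24.32)/2 × 1 = 12.16
  [1→2.5]: (24.32+21.34)/2 × 1.5 = 34.245
  [2.5→2.75]: (21.34+19.88)/2 × 0.25 = 5.1525
  [2.75→6.75]: (19.88+4.40)/2 × 4 = 48.56
  Sum = 100.1175 mcg/mL·h

AUC = 100 mcg/mL·h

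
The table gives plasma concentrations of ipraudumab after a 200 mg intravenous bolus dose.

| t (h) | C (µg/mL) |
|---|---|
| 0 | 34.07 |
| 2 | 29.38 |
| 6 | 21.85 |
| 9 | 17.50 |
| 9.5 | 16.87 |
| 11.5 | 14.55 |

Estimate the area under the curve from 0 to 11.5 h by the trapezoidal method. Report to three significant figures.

Trapezoidal AUC_0→11.5:
  [0→2]: (34.07+29.38)/2 × 2 = 63.45
  [2→6]: (29.38+21.85)/2 × 4 = 102.46
  [6→9]: (21.85+17.50)/2 × 3 = 59.025
  [9→9.5]: (17.50+16.87)/2 × 0.5 = 8.5925
  [9.5→11.5]: (16.87+14.55)/2 × 2 = 31.42
  Sum = 264.9475 µg/mL·h

AUC = 265 µg/mL·h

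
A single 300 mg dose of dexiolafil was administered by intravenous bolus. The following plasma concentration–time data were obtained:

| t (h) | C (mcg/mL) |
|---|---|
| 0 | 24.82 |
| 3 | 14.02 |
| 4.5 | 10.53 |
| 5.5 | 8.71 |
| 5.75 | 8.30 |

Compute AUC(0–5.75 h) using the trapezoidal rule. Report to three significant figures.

Trapezoidal AUC_0→5.75:
  [0→3]: (24.82+14.02)/2 × 3 = 58.26
  [3→4.5]: (14.02+10.53)/2 × 1.5 = 18.4125
  [4.5→5.5]: (10.53+8.71)/2 × 1 = 9.62
  [5.5→5.75]: (8.71+8.30)/2 × 0.25 = 2.12625
  Sum = 88.41875 mcg/mL·h

AUC = 88.4 mcg/mL·h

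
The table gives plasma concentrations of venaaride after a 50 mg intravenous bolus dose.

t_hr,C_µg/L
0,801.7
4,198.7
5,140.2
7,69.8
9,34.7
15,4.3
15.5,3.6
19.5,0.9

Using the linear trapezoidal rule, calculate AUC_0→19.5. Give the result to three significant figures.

Trapezoidal AUC_0→19.5:
  [0→4]: (801.7+198.7)/2 × 4 = 2000.8
  [4→5]: (198.7+140.2)/2 × 1 = 169.45
  [5→7]: (140.2+69.8)/2 × 2 = 210.0
  [7→9]: (69.8+34.7)/2 × 2 = 104.5
  [9→15]: (34.7+4.3)/2 × 6 = 117.0
  [15→15.5]: (4.3+3.6)/2 × 0.5 = 1.975
  [15.5→19.5]: (3.6+0.9)/2 × 4 = 9.0
  Sum = 2612.725 µg/L·hr

AUC = 2610 µg/L·hr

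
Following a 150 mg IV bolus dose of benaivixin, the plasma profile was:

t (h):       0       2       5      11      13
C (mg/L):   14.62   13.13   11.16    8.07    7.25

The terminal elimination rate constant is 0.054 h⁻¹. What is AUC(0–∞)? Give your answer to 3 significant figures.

Trapezoidal AUC_0→13:
  [0→2]: (14.62+13.13)/2 × 2 = 27.75
  [2→5]: (13.13+11.16)/2 × 3 = 36.435
  [5→11]: (11.16+8.07)/2 × 6 = 57.69
  [11→13]: (8.07+7.25)/2 × 2 = 15.32
  Sum = 137.195 mg/L·h
Extrapolated tail: C_last / k_e = 7.25 / 0.054 = 134.259
AUC_0→∞ = 137.195 + 134.259 = 271.454 mg/L·h

AUC = 271 mg/L·h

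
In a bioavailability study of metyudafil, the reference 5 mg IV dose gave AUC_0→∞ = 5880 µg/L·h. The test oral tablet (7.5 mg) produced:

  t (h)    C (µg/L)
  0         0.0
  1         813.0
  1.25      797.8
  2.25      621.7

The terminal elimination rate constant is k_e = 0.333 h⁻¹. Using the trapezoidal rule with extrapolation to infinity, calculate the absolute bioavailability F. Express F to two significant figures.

F = 0.36

Trapezoidal AUC_0→2.25 (oral tablet):
  [0→1]: (0.0+813.0)/2 × 1 = 406.5
  [1→1.25]: (813.0+797.8)/2 × 0.25 = 201.35
  [1.25→2.25]: (797.8+621.7)/2 × 1 = 709.75
  Sum = 1317.6 µg/L·h
Tail: C_last/k_e = 621.7/0.333 = 1866.967
AUC_0→∞ (oral tablet) = 1317.6 + 1866.967 = 3184.567 µg/L·h
F = (AUC_ev/D_ev)/(AUC_iv/D_iv) = (3184.567/7.5)/(5880/5) = 424.609/1176 = 0.3611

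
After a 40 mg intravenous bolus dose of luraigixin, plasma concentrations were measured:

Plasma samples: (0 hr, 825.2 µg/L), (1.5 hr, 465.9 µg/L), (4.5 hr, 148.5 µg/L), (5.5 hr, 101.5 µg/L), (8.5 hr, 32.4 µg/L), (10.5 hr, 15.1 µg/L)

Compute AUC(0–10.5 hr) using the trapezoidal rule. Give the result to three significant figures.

AUC = 2260 µg/L·hr

Trapezoidal AUC_0→10.5:
  [0→1.5]: (825.2+465.9)/2 × 1.5 = 968.325
  [1.5→4.5]: (465.9+148.5)/2 × 3 = 921.6
  [4.5→5.5]: (148.5+101.5)/2 × 1 = 125.0
  [5.5→8.5]: (101.5+32.4)/2 × 3 = 200.85
  [8.5→10.5]: (32.4+15.1)/2 × 2 = 47.5
  Sum = 2263.275 µg/L·hr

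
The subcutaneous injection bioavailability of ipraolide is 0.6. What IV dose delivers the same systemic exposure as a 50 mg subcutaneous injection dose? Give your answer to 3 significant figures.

D_iv = 30.0 mg

Systemic exposure from an extravascular dose = F × D_ev, so the equivalent IV dose is F × D_ev.
D_iv = F × D_ev = 0.6 × 50 = 30 mg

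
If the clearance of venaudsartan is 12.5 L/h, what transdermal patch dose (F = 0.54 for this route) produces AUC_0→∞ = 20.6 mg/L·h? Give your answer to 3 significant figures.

Dose = CL × AUC_0→∞ / F
     = 12.5 × 20.6 / 0.54 = 476.852 mg

Dose = 477 mg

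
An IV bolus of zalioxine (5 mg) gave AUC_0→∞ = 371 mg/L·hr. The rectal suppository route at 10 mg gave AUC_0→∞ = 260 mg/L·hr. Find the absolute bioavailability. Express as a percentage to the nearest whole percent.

F = 35%

F = (AUC_ev / D_ev) / (AUC_iv / D_iv)
  = (260/10) / (371/5)
  = 26 / 74.2 = 0.3504
  = 35.04%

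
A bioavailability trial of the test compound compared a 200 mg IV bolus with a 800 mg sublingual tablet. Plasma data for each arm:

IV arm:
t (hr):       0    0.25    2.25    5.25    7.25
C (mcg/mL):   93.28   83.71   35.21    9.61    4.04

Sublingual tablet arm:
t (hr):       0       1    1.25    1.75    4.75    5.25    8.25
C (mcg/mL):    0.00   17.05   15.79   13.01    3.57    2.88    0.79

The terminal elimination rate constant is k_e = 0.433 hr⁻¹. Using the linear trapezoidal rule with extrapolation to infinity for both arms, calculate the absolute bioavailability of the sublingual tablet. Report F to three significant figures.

F = 0.0580

Trapezoidal AUC_0→7.25 (IV):
  [0→0.25]: (93.28+83.71)/2 × 0.25 = 22.12375
  [0.25→2.25]: (83.71+35.21)/2 × 2 = 118.92
  [2.25→5.25]: (35.21+9.61)/2 × 3 = 67.23
  [5.25→7.25]: (9.61+4.04)/2 × 2 = 13.65
  Sum = 221.92375 mcg/mL·hr
IV tail: 4.04/0.433 = 9.330; AUC_iv,0→∞ = 221.92375 + 9.330 = 231.25375 mcg/mL·hr
Trapezoidal AUC_0→8.25 (sublingual tablet):
  [0→1]: (0.00+17.05)/2 × 1 = 8.525
  [1→1.25]: (17.05+15.79)/2 × 0.25 = 4.105
  [1.25→1.75]: (15.79+13.01)/2 × 0.5 = 7.2
  [1.75→4.75]: (13.01+3.57)/2 × 3 = 24.87
  [4.75→5.25]: (3.57+2.88)/2 × 0.5 = 1.6125
  [5.25→8.25]: (2.88+0.79)/2 × 3 = 5.505
  Sum = 51.8175 mcg/mL·hr
sublingual tablet tail: 0.79/0.433 = 1.824; AUC_ev,0→∞ = 51.8175 + 1.824 = 53.6415 mcg/mL·hr
F = (AUC_ev/D_ev)/(AUC_iv/D_iv) = (53.6415/800)/(231.25375/200) = 0.067051875/1.15627 = 0.0580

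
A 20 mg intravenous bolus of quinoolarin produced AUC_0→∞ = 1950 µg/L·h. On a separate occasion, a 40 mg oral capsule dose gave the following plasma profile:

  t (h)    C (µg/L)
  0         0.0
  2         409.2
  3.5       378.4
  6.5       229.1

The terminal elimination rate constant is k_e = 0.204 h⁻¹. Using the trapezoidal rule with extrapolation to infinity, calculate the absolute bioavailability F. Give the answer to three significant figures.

F = 0.778

Trapezoidal AUC_0→6.5 (oral capsule):
  [0→2]: (0.0+409.2)/2 × 2 = 409.2
  [2→3.5]: (409.2+378.4)/2 × 1.5 = 590.7
  [3.5→6.5]: (378.4+229.1)/2 × 3 = 911.25
  Sum = 1911.15 µg/L·h
Tail: C_last/k_e = 229.1/0.204 = 1123.039
AUC_0→∞ (oral capsule) = 1911.15 + 1123.039 = 3034.189 µg/L·h
F = (AUC_ev/D_ev)/(AUC_iv/D_iv) = (3034.189/40)/(1950/20) = 75.854725/97.5 = 0.7780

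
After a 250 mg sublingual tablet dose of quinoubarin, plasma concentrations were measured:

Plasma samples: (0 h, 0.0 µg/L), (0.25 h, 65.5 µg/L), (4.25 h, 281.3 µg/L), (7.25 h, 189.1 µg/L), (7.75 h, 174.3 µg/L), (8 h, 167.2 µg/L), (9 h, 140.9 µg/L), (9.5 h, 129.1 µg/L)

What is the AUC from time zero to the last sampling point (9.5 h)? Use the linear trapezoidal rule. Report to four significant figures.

Trapezoidal AUC_0→9.5:
  [0→0.25]: (0.0+65.5)/2 × 0.25 = 8.1875
  [0.25→4.25]: (65.5+281.3)/2 × 4 = 693.6
  [4.25→7.25]: (281.3+189.1)/2 × 3 = 705.6
  [7.25→7.75]: (189.1+174.3)/2 × 0.5 = 90.85
  [7.75→8]: (174.3+167.2)/2 × 0.25 = 42.6875
  [8→9]: (167.2+140.9)/2 × 1 = 154.05
  [9→9.5]: (140.9+129.1)/2 × 0.5 = 67.5
  Sum = 1762.475 µg/L·h

AUC = 1762 µg/L·h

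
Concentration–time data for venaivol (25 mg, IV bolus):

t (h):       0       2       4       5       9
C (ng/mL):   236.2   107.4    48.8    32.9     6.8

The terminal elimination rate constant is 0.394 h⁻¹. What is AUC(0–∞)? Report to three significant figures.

Trapezoidal AUC_0→9:
  [0→2]: (236.2+107.4)/2 × 2 = 343.6
  [2→4]: (107.4+48.8)/2 × 2 = 156.2
  [4→5]: (48.8+32.9)/2 × 1 = 40.85
  [5→9]: (32.9+6.8)/2 × 4 = 79.4
  Sum = 620.05 ng/mL·h
Extrapolated tail: C_last / k_e = 6.8 / 0.394 = 17.259
AUC_0→∞ = 620.05 + 17.259 = 637.309 ng/mL·h

AUC = 637 ng/mL·h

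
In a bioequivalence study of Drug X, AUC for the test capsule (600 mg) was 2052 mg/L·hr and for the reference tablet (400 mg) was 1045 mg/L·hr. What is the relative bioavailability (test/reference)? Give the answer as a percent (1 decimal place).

F_rel = 130.9%

F_rel = (AUC_test/D_test) / (AUC_ref/D_ref)
      = (2052/600) / (1045/400)
      = 3.42 / 2.6125 = 1.3091 = 130.91%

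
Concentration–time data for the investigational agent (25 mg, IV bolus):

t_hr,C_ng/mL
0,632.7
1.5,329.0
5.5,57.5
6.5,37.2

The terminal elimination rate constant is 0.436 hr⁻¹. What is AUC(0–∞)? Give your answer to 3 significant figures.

Trapezoidal AUC_0→6.5:
  [0→1.5]: (632.7+329.0)/2 × 1.5 = 721.275
  [1.5→5.5]: (329.0+57.5)/2 × 4 = 773.0
  [5.5→6.5]: (57.5+37.2)/2 × 1 = 47.35
  Sum = 1541.625 ng/mL·hr
Extrapolated tail: C_last / k_e = 37.2 / 0.436 = 85.321
AUC_0→∞ = 1541.625 + 85.321 = 1626.946 ng/mL·hr

AUC = 1630 ng/mL·hr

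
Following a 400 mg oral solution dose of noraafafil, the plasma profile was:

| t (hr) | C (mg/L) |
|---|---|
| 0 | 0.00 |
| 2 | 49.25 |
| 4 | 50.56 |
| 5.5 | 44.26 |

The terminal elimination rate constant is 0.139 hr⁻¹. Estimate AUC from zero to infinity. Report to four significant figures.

AUC = 538.6 mg/L·hr

Trapezoidal AUC_0→5.5:
  [0→2]: (0.00+49.25)/2 × 2 = 49.25
  [2→4]: (49.25+50.56)/2 × 2 = 99.81
  [4→5.5]: (50.56+44.26)/2 × 1.5 = 71.115
  Sum = 220.175 mg/L·hr
Extrapolated tail: C_last / k_e = 44.26 / 0.139 = 318.417
AUC_0→∞ = 220.175 + 318.417 = 538.592 mg/L·hr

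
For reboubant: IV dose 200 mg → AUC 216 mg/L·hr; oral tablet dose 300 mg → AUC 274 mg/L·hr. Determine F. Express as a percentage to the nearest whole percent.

F = (AUC_ev / D_ev) / (AUC_iv / D_iv)
  = (274/300) / (216/200)
  = 0.913333 / 1.08 = 0.8457
  = 84.57%

F = 85%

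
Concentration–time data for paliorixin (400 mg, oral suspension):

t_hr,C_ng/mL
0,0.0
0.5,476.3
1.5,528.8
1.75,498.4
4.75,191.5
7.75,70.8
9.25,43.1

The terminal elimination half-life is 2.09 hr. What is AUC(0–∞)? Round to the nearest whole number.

AUC = 2394 ng/mL·hr

Trapezoidal AUC_0→9.25:
  [0→0.5]: (0.0+476.3)/2 × 0.5 = 119.075
  [0.5→1.5]: (476.3+528.8)/2 × 1 = 502.55
  [1.5→1.75]: (528.8+498.4)/2 × 0.25 = 128.4
  [1.75→4.75]: (498.4+191.5)/2 × 3 = 1034.85
  [4.75→7.75]: (191.5+70.8)/2 × 3 = 393.45
  [7.75→9.25]: (70.8+43.1)/2 × 1.5 = 85.425
  Sum = 2263.75 ng/mL·hr
k_e = ln2 / t½ = 0.693147 / 2.09 = 0.3316 hr^-1
Extrapolated tail: C_last / k_e = 43.1 / 0.3316 = 129.976
AUC_0→∞ = 2263.75 + 129.976 = 2393.726 ng/mL·hr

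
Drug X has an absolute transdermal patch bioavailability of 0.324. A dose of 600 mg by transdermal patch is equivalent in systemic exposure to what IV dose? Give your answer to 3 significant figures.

Systemic exposure from an extravascular dose = F × D_ev, so the equivalent IV dose is F × D_ev.
D_iv = F × D_ev = 0.324 × 600 = 194.4 mg

D_iv = 194 mg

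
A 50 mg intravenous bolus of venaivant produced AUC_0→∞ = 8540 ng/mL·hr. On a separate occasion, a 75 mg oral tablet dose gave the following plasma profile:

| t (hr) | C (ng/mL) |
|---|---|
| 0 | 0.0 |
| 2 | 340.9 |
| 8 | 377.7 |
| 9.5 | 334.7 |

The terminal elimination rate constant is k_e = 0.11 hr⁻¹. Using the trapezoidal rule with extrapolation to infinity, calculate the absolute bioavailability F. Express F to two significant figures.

F = 0.47

Trapezoidal AUC_0→9.5 (oral tablet):
  [0→2]: (0.0+340.9)/2 × 2 = 340.9
  [2→8]: (340.9+377.7)/2 × 6 = 2155.8
  [8→9.5]: (377.7+334.7)/2 × 1.5 = 534.3
  Sum = 3031.0 ng/mL·hr
Tail: C_last/k_e = 334.7/0.11 = 3042.727
AUC_0→∞ (oral tablet) = 3031.0 + 3042.727 = 6073.727 ng/mL·hr
F = (AUC_ev/D_ev)/(AUC_iv/D_iv) = (6073.727/75)/(8540/50) = 80.983/170.8 = 0.4741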